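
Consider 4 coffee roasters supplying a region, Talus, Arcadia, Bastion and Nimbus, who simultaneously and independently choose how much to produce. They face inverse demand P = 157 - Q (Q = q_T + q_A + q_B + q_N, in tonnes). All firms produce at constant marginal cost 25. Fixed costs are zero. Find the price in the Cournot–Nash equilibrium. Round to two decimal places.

51.40

Each firm earns π_i = (157 - Q)q_i - 25q_i.
Setting ∂π_i/∂q_i = 0 with rivals' quantities fixed: 132 - 2q_i - Σ_{j≠i} q_j = 0.
With identical firms every q_j equals q_i, so Σ_{j≠i} q_j = 3q_i and 132 = 5q_i, giving q_i = 132/5.
Total output Q = 528/5, so price P = 157 - 528/5 = 257/5.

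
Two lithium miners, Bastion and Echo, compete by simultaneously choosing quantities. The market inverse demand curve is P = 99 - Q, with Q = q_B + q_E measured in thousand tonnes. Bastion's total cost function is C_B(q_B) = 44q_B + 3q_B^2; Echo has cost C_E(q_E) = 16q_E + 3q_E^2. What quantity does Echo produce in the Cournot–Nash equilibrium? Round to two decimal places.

9.67

Bastion's profit: π_B = (99 - Q)q_B - (44q_B + 3q_B²). Setting ∂π_B/∂q_B = 0: 55 - 8q_B - (q_E) = 0.
Echo's first-order condition: 83 - 8q_E - (q_B) = 0.
So q_B = (55 - q_E)/8 and q_E = (83 - q_B)/8.
Solving the pair: q_B = 17/3, q_E = 29/3.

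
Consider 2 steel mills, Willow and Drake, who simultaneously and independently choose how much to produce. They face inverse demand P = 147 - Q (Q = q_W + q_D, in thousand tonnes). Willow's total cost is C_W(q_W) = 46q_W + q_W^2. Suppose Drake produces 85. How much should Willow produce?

4

With the rival's output fixed at 85, Willow's profit is π_W = (147 - 85 - q_W)q_W - (46q_W + q_W²) = (62 - q_W)q_W - (46q_W + q_W²).
∂π_W/∂q_W = 16 - 4q_W = 0, so q_W = 4.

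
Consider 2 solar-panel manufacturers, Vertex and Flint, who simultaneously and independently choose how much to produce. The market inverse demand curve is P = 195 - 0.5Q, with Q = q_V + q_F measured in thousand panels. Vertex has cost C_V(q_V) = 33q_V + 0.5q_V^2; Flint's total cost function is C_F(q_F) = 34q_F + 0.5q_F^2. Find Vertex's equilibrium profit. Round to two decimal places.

4216.34

Vertex's profit: π_V = (195 - 0.5Q)q_V - (33q_V + (1/2)q_V²). Setting ∂π_V/∂q_V = 0: 162 - 2q_V - (1/2)(q_F) = 0.
Flint's profit: π_F = (195 - 0.5Q)q_F - (34q_F + (1/2)q_F²). Setting ∂π_F/∂q_F = 0: 161 - 2q_F - (1/2)(q_V) = 0.
Rearranging gives the reaction functions q_V = (162 - (1/2)q_F)/2 and q_F = (161 - (1/2)q_V)/2.
Solving the pair: q_V = 974/15, q_F = 964/15.
Price P = 195 - (1/2)·(646/5) = 652/5.
Vertex's profit: (652/5)·(974/15) - 33·(974/15) - (1/2)(974/15)² = 4216.3378.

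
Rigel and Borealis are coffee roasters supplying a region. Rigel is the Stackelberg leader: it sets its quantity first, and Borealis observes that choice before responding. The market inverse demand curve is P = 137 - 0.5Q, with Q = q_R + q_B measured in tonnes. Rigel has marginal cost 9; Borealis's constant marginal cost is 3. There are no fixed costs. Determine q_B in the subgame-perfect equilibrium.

Solve by backward induction. Given q_R, the follower Borealis maximises π_B = (137 - (1/2)q_R - (1/2)q_B)q_B - 3q_B.
Setting the follower's marginal profit to zero, 134 - (1/2)q_R - q_B = 0, i.e. q_B = (134 - (1/2)q_R).
The leader anticipates this reaction. Substituting into P = 137 - 0.5Q gives P = 70 - (1/4)q_R, so π_R = (70 - (1/4)q_R)q_R - 9q_R.
The leader's first-order condition 61 - (1/2)q_R = 0 yields q_R = 122.
Then q_B = (134 - (1/2)·122) = 73.

73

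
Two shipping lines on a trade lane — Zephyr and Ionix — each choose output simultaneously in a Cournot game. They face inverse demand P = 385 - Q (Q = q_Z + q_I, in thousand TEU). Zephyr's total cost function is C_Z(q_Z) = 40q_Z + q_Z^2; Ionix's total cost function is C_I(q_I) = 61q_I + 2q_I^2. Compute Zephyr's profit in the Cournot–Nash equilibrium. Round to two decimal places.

Zephyr's profit: π_Z = (385 - Q)q_Z - (40q_Z + q_Z²). Setting ∂π_Z/∂q_Z = 0: 345 - 4q_Z - (q_I) = 0.
Ionix's profit: π_I = (385 - Q)q_I - (61q_I + 2q_I²). Setting ∂π_I/∂q_I = 0: 324 - 6q_I - (q_Z) = 0.
Rearranging gives the reaction functions q_Z = (345 - q_I)/4 and q_I = (324 - q_Z)/6.
Solving the pair: q_Z = 1746/23, q_I = 951/23.
Price P = 385 - 117.2609 = 267.7391.
Zephyr's profit: 267.7391·(1746/23) - 40·(1746/23) - (1746/23)² = 11525.5803.

11525.58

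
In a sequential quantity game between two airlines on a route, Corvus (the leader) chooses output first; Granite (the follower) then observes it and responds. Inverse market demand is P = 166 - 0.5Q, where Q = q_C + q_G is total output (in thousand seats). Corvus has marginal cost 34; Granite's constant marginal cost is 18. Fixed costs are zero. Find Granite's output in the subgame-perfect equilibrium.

The follower Granite best-responds to any q_C: π_G = (166 - 0.5Q)q_G - 18q_G.
Follower FOC: 148 - (1/2)q_C - q_G = 0, so q_G(q_C) = (148 - (1/2)q_C).
The leader anticipates this reaction. Substituting into P = 166 - 0.5Q gives P = 92 - (1/4)q_C, so π_C = (92 - (1/4)q_C)q_C - 34q_C.
The leader's first-order condition 58 - (1/2)q_C = 0 yields q_C = 116.
Then q_G = (148 - (1/2)·116) = 90.

90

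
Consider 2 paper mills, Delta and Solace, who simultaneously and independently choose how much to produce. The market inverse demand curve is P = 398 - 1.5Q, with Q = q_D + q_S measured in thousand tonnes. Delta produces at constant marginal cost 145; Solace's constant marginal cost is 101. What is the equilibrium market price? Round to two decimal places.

Delta's profit: π_D = (398 - 1.5Q)q_D - (145q_D). Setting ∂π_D/∂q_D = 0: 253 - 3q_D - (3/2)(q_S) = 0.
Solace's first-order condition: 297 - 3q_S - (3/2)(q_D) = 0.
Rearranging gives the reaction functions q_D = (253 - (3/2)q_S)/3 and q_S = (297 - (3/2)q_D)/3.
Substituting one into the other gives q_D = 418/9 and q_S = 682/9.
Total output Q = 1100/9, so price P = 398 - (3/2)·(1100/9) = 644/3.

214.67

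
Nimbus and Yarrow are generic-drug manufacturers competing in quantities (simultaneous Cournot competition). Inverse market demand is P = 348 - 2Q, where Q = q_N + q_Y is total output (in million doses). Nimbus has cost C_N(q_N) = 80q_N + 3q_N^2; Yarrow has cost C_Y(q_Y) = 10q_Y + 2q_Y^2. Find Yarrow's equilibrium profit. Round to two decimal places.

5601.34

Nimbus's profit: π_N = (348 - 2Q)q_N - (80q_N + 3q_N²). Setting ∂π_N/∂q_N = 0: 268 - 10q_N - 2(q_Y) = 0.
Yarrow's first-order condition: 338 - 8q_Y - 2(q_N) = 0.
Best responses: q_N = (268 - 2q_Y)/10, q_Y = (338 - 2q_N)/8.
Solving the pair: q_N = 367/19, q_Y = 711/19.
Price P = 348 - 2·(1078/19) = 234.5263.
Yarrow's profit: 234.5263·(711/19) - 10·(711/19) - 2(711/19)² = 5601.3407.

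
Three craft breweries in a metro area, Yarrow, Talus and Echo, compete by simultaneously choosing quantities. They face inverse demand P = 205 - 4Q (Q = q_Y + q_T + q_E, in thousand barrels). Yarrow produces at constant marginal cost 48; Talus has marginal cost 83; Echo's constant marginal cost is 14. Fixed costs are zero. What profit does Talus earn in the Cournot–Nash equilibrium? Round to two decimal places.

Yarrow's profit: π_Y = (205 - 4Q)q_Y - (48q_Y). Setting ∂π_Y/∂q_Y = 0: 157 - 8q_Y - 4(q_T + q_E) = 0.
Talus's first-order condition: 122 - 8q_T - 4(q_Y + q_E) = 0.
Echo's profit: π_E = (205 - 4Q)q_E - (14q_E). Setting ∂π_E/∂q_E = 0: 191 - 8q_E - 4(q_Y + q_T) = 0.
Adding the 3 first-order conditions: 470 − 16Q = 0, so Q = 235/8.
Back-substituting: q_Y = (157 − 235/2)/4 = 79/8, q_T = (122 − 235/2)/4 = 9/8, q_E = (191 − 235/2)/4 = 147/8.
Price P = 205 - 4·(235/8) = 175/2.
Talus's profit: (175/2 - 83)·(9/8) = 81/16.

5.06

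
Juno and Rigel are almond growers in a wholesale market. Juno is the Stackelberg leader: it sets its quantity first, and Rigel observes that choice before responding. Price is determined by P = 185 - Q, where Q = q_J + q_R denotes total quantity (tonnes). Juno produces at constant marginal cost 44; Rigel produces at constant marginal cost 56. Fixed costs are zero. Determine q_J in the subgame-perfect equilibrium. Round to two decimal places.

76.50

The follower Rigel best-responds to any q_J: π_R = (185 - Q)q_R - 56q_R.
∂π_R/∂q_R = 129 - q_J - 2q_R = 0 gives the reaction function q_R = (129 - q_J)/2.
The leader anticipates this reaction. Substituting into P = 185 - Q gives P = 241/2 - (1/2)q_J, so π_J = (241/2 - (1/2)q_J)q_J - 44q_J.
Leader FOC: 153/2 - q_J = 0, so q_J = 153/2.
Then q_R = (129 - 153/2)/2 = 105/4.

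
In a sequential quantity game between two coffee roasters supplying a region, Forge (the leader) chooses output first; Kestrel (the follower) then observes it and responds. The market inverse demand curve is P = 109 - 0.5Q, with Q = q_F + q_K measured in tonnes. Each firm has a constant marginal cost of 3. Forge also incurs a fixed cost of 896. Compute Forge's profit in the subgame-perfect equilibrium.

1913

Solve by backward induction. Given q_F, the follower Kestrel maximises π_K = (109 - (1/2)q_F - (1/2)q_K)q_K - 3q_K.
Setting the follower's marginal profit to zero, 106 - (1/2)q_F - q_K = 0, i.e. q_K = (106 - (1/2)q_F).
The leader anticipates this reaction. Substituting into P = 109 - 0.5Q gives P = 56 - (1/4)q_F, so π_F = (56 - (1/4)q_F)q_F - 3q_F.
Maximising: ∂π_F/∂q_F = 53 - (1/2)q_F = 0, giving q_F = 106.
Then q_K = (106 - (1/2)·106) = 53.
Price P = 109 - (1/2)·159 = 59/2.
Forge's profit: (59/2 - 3)·106 - 896 = 1913.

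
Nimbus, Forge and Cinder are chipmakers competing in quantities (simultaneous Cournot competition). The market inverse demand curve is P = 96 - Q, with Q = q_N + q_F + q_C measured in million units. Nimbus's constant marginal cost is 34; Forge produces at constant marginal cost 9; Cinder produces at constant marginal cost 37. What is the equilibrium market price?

Nimbus's profit: π_N = (96 - Q)q_N - (34q_N). Setting ∂π_N/∂q_N = 0: 62 - 2q_N - (q_F + q_C) = 0.
Forge's first-order condition: 87 - 2q_F - (q_N + q_C) = 0.
Cinder's profit: π_C = (96 - Q)q_C - (37q_C). Setting ∂π_C/∂q_C = 0: 59 - 2q_C - (q_N + q_F) = 0.
Adding the 3 conditions: 208 − 2Q − 2Q = 0, i.e. Q = 52.
Back-substituting: q_N = (62 − 52) = 10, q_F = (87 − 52) = 35, q_C = (59 − 52) = 7.
Total output Q = 52, so price P = 96 - 52 = 44.

44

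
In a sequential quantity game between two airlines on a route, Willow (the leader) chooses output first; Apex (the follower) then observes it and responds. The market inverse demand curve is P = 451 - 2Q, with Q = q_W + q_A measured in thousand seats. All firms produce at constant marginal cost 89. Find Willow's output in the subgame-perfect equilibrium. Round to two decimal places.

Solve by backward induction. Given q_W, the follower Apex maximises π_A = (451 - 2q_W - 2q_A)q_A - 89q_A.
Setting the follower's marginal profit to zero, 362 - 2q_W - 4q_A = 0, i.e. q_A = (362 - 2q_W)/4.
Willow substitutes q_A(q_W) into its own profit: π_W = q_W(451 - 2q_W - (362 - 2q_W)/2) - 89q_W = (270 - q_W)q_W - 89q_W.
Leader FOC: 181 - 2q_W = 0, so q_W = 181/2.
Then q_A = (362 - 2·(181/2))/4 = 181/4.

90.50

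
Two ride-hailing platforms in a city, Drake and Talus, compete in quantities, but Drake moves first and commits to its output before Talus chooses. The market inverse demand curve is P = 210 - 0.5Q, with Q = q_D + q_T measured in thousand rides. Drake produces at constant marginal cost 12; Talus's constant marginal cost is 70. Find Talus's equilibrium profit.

The follower Talus best-responds to any q_D: π_T = (210 - 0.5Q)q_T - 70q_T.
Follower FOC: 140 - (1/2)q_D - q_T = 0, so q_T(q_D) = (140 - (1/2)q_D).
Drake substitutes q_T(q_D) into its own profit: π_D = q_D(210 - (1/2)q_D - (140 - (1/2)q_D)/2) - 12q_D = (140 - (1/4)q_D)q_D - 12q_D.
The leader's first-order condition 128 - (1/2)q_D = 0 yields q_D = 256.
Then q_T = (140 - (1/2)·256) = 12.
Price P = 210 - (1/2)·268 = 76.
Talus's profit: (76 - 70)·12 = 72.

72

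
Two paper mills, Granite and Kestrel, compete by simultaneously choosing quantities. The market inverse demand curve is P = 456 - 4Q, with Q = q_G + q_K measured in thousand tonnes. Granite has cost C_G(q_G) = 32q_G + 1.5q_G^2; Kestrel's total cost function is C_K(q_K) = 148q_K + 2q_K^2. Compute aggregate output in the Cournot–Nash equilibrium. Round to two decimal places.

47.83

Granite's profit: π_G = (456 - 4Q)q_G - (32q_G + (3/2)q_G²). Setting ∂π_G/∂q_G = 0: 424 - 11q_G - 4(q_K) = 0.
Kestrel's first-order condition: 308 - 12q_K - 4(q_G) = 0.
Best responses: q_G = (424 - 4q_K)/11, q_K = (308 - 4q_G)/12.
Substituting one into the other gives q_G = 964/29 and q_K = 423/29.
Total output Q = 964/29 + 423/29 = 1387/29.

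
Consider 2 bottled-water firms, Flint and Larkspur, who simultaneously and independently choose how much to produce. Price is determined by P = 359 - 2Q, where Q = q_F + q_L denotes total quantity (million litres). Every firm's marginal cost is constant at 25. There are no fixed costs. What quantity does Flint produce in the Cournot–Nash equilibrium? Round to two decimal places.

Each firm earns π_i = (359 - 2Q)q_i - 25q_i.
Setting ∂π_i/∂q_i = 0 with rivals' quantities fixed: 334 - 4q_i - 2q_j = 0.
By symmetry each firm produces the same amount; substituting q_j = q_i yields q_i = 334/6 = 167/3.

55.67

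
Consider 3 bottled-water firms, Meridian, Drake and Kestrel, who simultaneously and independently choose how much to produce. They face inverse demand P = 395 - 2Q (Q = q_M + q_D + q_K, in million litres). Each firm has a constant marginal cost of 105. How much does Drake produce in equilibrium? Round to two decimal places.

Each firm earns π_i = (395 - 2Q)q_i - 105q_i.
First-order condition (treating rivals' output as given): 290 - 4q_i - 2·Σ_{j≠i} q_j = 0.
By symmetry each firm produces the same amount; substituting Σ_{j≠i} q_j = 2q_i yields q_i = 290/8 = 145/4.

36.25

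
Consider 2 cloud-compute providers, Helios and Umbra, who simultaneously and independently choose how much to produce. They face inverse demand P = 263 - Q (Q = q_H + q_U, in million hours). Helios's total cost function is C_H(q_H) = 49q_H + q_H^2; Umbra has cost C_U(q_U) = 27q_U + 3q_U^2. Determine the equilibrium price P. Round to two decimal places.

191.84

Helios's profit: π_H = (263 - Q)q_H - (49q_H + q_H²). Setting ∂π_H/∂q_H = 0: 214 - 4q_H - (q_U) = 0.
Umbra's first-order condition: 236 - 8q_U - (q_H) = 0.
So q_H = (214 - q_U)/4 and q_U = (236 - q_H)/8.
Substituting one into the other gives q_H = 1476/31 and q_U = 730/31.
Total output Q = 71.1613, so price P = 263 - 71.1613 = 191.8387.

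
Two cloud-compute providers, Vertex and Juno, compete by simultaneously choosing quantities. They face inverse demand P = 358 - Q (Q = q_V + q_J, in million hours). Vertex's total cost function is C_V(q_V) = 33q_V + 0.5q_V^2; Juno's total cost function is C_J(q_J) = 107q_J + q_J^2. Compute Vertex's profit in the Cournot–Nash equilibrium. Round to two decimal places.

Vertex's profit: π_V = (358 - Q)q_V - (33q_V + (1/2)q_V²). Setting ∂π_V/∂q_V = 0: 325 - 3q_V - (q_J) = 0.
Juno's first-order condition: 251 - 4q_J - (q_V) = 0.
So q_V = (325 - q_J)/3 and q_J = (251 - q_V)/4.
Substituting one into the other gives q_V = 1049/11 and q_J = 428/11.
Price P = 358 - 1477/11 = 223.7273.
Vertex's profit: 223.7273·(1049/11) - 33·(1049/11) - (1/2)(1049/11)² = 13641.3347.

13641.33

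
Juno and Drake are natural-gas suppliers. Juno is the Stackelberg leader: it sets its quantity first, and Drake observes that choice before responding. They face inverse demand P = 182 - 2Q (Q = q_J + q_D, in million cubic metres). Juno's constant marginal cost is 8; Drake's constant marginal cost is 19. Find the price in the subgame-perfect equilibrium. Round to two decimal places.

54.25

Solve by backward induction. Given q_J, the follower Drake maximises π_D = (182 - 2q_J - 2q_D)q_D - 19q_D.
∂π_D/∂q_D = 163 - 2q_J - 4q_D = 0 gives the reaction function q_D = (163 - 2q_J)/4.
Juno substitutes q_D(q_J) into its own profit: π_J = q_J(182 - 2q_J - (163 - 2q_J)/2) - 8q_J = (201/2 - q_J)q_J - 8q_J.
Leader FOC: 185/2 - 2q_J = 0, so q_J = 185/4.
Then q_D = (163 - 2·(185/4))/4 = 141/8.
Total output Q = 511/8, so price P = 182 - 2·(511/8) = 217/4.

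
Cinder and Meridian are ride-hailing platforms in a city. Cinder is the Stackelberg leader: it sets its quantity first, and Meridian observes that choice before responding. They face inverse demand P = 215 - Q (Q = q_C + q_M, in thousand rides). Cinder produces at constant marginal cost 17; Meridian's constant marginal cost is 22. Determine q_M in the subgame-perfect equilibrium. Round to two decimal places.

The follower Meridian best-responds to any q_C: π_M = (215 - Q)q_M - 22q_M.
Setting the follower's marginal profit to zero, 193 - q_C - 2q_M = 0, i.e. q_M = (193 - q_C)/2.
Cinder substitutes q_M(q_C) into its own profit: π_C = q_C(215 - q_C - (193 - q_C)/2) - 17q_C = (237/2 - (1/2)q_C)q_C - 17q_C.
The leader's first-order condition 203/2 - q_C = 0 yields q_C = 203/2.
Then q_M = (193 - 203/2)/2 = 183/4.

45.75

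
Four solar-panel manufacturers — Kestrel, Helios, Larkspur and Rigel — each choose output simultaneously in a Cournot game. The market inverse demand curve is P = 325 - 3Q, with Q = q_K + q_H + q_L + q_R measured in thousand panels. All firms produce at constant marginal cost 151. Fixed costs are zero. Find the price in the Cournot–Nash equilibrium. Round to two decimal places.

A representative firm's profit is π_i = q_i(325 - 3Q) - 151q_i.
First-order condition (treating rivals' output as given): 174 - 6q_i - 3·Σ_{j≠i} q_j = 0.
By symmetry each firm produces the same amount; substituting Σ_{j≠i} q_j = 3q_i yields q_i = 174/15 = 58/5.
Total output Q = 232/5, so price P = 325 - 3·(232/5) = 929/5.

185.80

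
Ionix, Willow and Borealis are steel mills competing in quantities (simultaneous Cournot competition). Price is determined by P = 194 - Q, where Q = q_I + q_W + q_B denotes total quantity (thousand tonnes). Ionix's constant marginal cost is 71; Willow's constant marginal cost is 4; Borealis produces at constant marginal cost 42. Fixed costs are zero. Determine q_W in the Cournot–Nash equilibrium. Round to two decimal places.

73.75

Ionix's profit: π_I = (194 - Q)q_I - (71q_I). Setting ∂π_I/∂q_I = 0: 123 - 2q_I - (q_W + q_B) = 0.
Willow's first-order condition: 190 - 2q_W - (q_I + q_B) = 0.
Borealis's first-order condition: 152 - 2q_B - (q_I + q_W) = 0.
Summing all 3 equations gives 465 − 4Q = 0, hence Q = 465/4.
Back-substituting: q_I = (123 − 465/4) = 27/4, q_W = (190 − 465/4) = 295/4, q_B = (152 − 465/4) = 143/4.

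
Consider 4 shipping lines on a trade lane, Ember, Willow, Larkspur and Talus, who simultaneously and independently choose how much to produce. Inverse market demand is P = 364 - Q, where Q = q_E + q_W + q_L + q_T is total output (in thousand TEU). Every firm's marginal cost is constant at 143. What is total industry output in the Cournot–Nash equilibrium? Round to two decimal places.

176.80

Each firm earns π_i = (364 - Q)q_i - 143q_i.
First-order condition (treating rivals' output as given): 221 - 2q_i - Σ_{j≠i} q_j = 0.
With identical firms every q_j equals q_i, so Σ_{j≠i} q_j = 3q_i and 221 = 5q_i, giving q_i = 221/5.
Total output Q = 221/5 + 221/5 + 221/5 + 221/5 = 884/5.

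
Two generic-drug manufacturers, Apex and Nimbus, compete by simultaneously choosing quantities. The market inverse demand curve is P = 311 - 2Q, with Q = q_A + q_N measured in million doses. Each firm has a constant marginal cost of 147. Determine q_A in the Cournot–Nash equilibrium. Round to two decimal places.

27.33

A representative firm's profit is π_i = q_i(311 - 2Q) - 147q_i.
Setting ∂π_i/∂q_i = 0 with rivals' quantities fixed: 164 - 4q_i - 2q_j = 0.
With identical firms every q_j equals q_i, so q_j = q_i and 164 = 6q_i, giving q_i = 82/3.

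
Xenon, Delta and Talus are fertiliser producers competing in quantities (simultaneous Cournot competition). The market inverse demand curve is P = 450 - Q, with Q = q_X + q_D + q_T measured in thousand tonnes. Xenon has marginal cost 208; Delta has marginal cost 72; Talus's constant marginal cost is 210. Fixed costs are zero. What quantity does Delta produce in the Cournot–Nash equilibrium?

163

Xenon's profit: π_X = (450 - Q)q_X - (208q_X). Setting ∂π_X/∂q_X = 0: 242 - 2q_X - (q_D + q_T) = 0.
Delta's first-order condition: 378 - 2q_D - (q_X + q_T) = 0.
Talus's first-order condition: 240 - 2q_T - (q_X + q_D) = 0.
Adding the 3 first-order conditions: 860 − 4Q = 0, so Q = 215.
Back-substituting: q_X = (242 − 215) = 27, q_D = (378 − 215) = 163, q_T = (240 − 215) = 25.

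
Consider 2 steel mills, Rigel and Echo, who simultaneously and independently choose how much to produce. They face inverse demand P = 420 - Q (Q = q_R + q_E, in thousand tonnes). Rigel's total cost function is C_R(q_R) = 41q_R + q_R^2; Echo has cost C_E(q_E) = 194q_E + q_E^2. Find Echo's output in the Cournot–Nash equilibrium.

35

Rigel's profit: π_R = (420 - Q)q_R - (41q_R + q_R²). Setting ∂π_R/∂q_R = 0: 379 - 4q_R - (q_E) = 0.
Echo's first-order condition: 226 - 4q_E - (q_R) = 0.
Best responses: q_R = (379 - q_E)/4, q_E = (226 - q_R)/4.
Substituting one into the other gives q_R = 86 and q_E = 35.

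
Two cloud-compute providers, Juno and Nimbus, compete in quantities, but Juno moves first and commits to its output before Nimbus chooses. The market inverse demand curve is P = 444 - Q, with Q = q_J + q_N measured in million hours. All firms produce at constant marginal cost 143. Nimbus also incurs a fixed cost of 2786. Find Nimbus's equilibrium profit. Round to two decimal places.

Solve by backward induction. Given q_J, the follower Nimbus maximises π_N = (444 - q_J - q_N)q_N - 143q_N.
Follower FOC: 301 - q_J - 2q_N = 0, so q_N(q_J) = (301 - q_J)/2.
The leader anticipates this reaction. Substituting into P = 444 - Q gives P = 587/2 - (1/2)q_J, so π_J = (587/2 - (1/2)q_J)q_J - 143q_J.
Leader FOC: 301/2 - q_J = 0, so q_J = 301/2.
Then q_N = (301 - 301/2)/2 = 301/4.
Price P = 444 - 903/4 = 873/4.
Nimbus's profit: (873/4 - 143)·(301/4) - 2786 = 2876.5625.

2876.56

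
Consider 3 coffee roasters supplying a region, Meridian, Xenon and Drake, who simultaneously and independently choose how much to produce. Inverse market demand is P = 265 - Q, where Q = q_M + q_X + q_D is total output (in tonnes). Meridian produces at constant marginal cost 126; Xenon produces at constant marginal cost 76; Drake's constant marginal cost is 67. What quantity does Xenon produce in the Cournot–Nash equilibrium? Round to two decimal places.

Meridian's profit: π_M = (265 - Q)q_M - (126q_M). Setting ∂π_M/∂q_M = 0: 139 - 2q_M - (q_X + q_D) = 0.
Xenon's profit: π_X = (265 - Q)q_X - (76q_X). Setting ∂π_X/∂q_X = 0: 189 - 2q_X - (q_M + q_D) = 0.
Drake's profit: π_D = (265 - Q)q_D - (67q_D). Setting ∂π_D/∂q_D = 0: 198 - 2q_D - (q_M + q_X) = 0.
Adding the 3 first-order conditions: 526 − 4Q = 0, so Q = 263/2.
Back-substituting: q_M = (139 − 263/2) = 15/2, q_X = (189 − 263/2) = 115/2, q_D = (198 − 263/2) = 133/2.

57.50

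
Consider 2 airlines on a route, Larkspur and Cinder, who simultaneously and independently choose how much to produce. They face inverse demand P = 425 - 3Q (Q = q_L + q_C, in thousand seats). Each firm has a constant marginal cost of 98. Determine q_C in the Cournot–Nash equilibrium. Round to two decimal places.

A representative firm's profit is π_i = q_i(425 - 3Q) - 98q_i.
First-order condition (treating rivals' output as given): 327 - 6q_i - 3q_j = 0.
With identical firms every q_j equals q_i, so q_j = q_i and 327 = 9q_i, giving q_i = 109/3.

36.33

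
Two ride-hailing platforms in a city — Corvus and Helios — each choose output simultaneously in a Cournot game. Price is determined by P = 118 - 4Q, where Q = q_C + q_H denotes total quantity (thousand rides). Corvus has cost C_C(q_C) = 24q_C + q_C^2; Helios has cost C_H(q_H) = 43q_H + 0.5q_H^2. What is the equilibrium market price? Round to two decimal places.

Corvus's profit: π_C = (118 - 4Q)q_C - (24q_C + q_C²). Setting ∂π_C/∂q_C = 0: 94 - 10q_C - 4(q_H) = 0.
Helios's profit: π_H = (118 - 4Q)q_H - (43q_H + (1/2)q_H²). Setting ∂π_H/∂q_H = 0: 75 - 9q_H - 4(q_C) = 0.
Best responses: q_C = (94 - 4q_H)/10, q_H = (75 - 4q_C)/9.
Solving the pair: q_C = 273/37, q_H = 187/37.
Total output Q = 460/37, so price P = 118 - 4·(460/37) = 68.2703.

68.27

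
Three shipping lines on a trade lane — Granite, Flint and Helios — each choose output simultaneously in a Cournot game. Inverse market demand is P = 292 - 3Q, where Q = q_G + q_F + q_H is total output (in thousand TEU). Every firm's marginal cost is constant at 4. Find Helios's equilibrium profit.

Each firm earns π_i = (292 - 3Q)q_i - 4q_i.
Setting ∂π_i/∂q_i = 0 with rivals' quantities fixed: 288 - 6q_i - 3·Σ_{j≠i} q_j = 0.
With identical firms every q_j equals q_i, so Σ_{j≠i} q_j = 2q_i and 288 = 12q_i, giving q_i = 24.
Price P = 292 - 3·72 = 76.
Helios's profit: (76 - 4)·24 = 1728.

1728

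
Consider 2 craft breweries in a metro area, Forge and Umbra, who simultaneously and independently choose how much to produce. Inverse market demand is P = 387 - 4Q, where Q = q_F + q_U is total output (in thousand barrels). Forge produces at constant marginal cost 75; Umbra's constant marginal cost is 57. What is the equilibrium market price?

173

Forge's profit: π_F = (387 - 4Q)q_F - (75q_F). Setting ∂π_F/∂q_F = 0: 312 - 8q_F - 4(q_U) = 0.
Umbra's profit: π_U = (387 - 4Q)q_U - (57q_U). Setting ∂π_U/∂q_U = 0: 330 - 8q_U - 4(q_F) = 0.
So q_F = (312 - 4q_U)/8 and q_U = (330 - 4q_F)/8.
Substituting one into the other gives q_F = 49/2 and q_U = 29.
Total output Q = 107/2, so price P = 387 - 4·(107/2) = 173.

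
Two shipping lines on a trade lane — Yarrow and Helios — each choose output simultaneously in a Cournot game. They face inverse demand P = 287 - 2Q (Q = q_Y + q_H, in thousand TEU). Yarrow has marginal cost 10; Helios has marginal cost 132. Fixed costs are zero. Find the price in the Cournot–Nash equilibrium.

Yarrow's profit: π_Y = (287 - 2Q)q_Y - (10q_Y). Setting ∂π_Y/∂q_Y = 0: 277 - 4q_Y - 2(q_H) = 0.
Helios's first-order condition: 155 - 4q_H - 2(q_Y) = 0.
So q_Y = (277 - 2q_H)/4 and q_H = (155 - 2q_Y)/4.
Solving the pair: q_Y = 133/2, q_H = 11/2.
Total output Q = 72, so price P = 287 - 2·72 = 143.

143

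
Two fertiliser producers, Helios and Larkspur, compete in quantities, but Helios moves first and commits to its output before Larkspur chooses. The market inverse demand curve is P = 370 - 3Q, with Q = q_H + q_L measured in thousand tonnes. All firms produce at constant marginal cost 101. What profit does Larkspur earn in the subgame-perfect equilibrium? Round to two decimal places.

1507.52

Solve by backward induction. Given q_H, the follower Larkspur maximises π_L = (370 - 3q_H - 3q_L)q_L - 101q_L.
∂π_L/∂q_L = 269 - 3q_H - 6q_L = 0 gives the reaction function q_L = (269 - 3q_H)/6.
The leader anticipates this reaction. Substituting into P = 370 - 3Q gives P = 471/2 - (3/2)q_H, so π_H = (471/2 - (3/2)q_H)q_H - 101q_H.
Maximising: ∂π_H/∂q_H = 269/2 - 3q_H = 0, giving q_H = 269/6.
Then q_L = (269 - 3·(269/6))/6 = 269/12.
Price P = 370 - 3·(269/4) = 673/4.
Larkspur's profit: (673/4 - 101)·(269/12) = 1507.5208.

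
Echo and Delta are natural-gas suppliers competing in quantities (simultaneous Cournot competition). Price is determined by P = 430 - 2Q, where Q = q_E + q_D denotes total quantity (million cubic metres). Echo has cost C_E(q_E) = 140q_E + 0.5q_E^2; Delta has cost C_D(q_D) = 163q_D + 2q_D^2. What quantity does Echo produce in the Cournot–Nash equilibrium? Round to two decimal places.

49.61

Echo's profit: π_E = (430 - 2Q)q_E - (140q_E + (1/2)q_E²). Setting ∂π_E/∂q_E = 0: 290 - 5q_E - 2(q_D) = 0.
Delta's first-order condition: 267 - 8q_D - 2(q_E) = 0.
Best responses: q_E = (290 - 2q_D)/5, q_D = (267 - 2q_E)/8.
Solving the pair: q_E = 893/18, q_D = 755/36.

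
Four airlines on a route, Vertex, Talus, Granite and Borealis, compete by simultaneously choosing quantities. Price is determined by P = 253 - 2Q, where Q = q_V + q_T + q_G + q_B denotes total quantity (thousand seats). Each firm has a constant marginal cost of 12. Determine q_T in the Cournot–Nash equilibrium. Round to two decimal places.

A representative firm's profit is π_i = q_i(253 - 2Q) - 12q_i.
Setting ∂π_i/∂q_i = 0 with rivals' quantities fixed: 241 - 4q_i - 2·Σ_{j≠i} q_j = 0.
By symmetry each firm produces the same amount; substituting Σ_{j≠i} q_j = 3q_i yields q_i = 241/10.

24.10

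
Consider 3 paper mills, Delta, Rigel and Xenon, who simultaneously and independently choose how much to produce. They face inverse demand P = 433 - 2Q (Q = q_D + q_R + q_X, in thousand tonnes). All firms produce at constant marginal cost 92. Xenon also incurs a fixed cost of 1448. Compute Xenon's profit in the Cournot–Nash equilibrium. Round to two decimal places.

2185.78

A representative firm's profit is π_i = q_i(433 - 2Q) - 92q_i.
First-order condition (treating rivals' output as given): 341 - 4q_i - 2·Σ_{j≠i} q_j = 0.
By symmetry each firm produces the same amount; substituting Σ_{j≠i} q_j = 2q_i yields q_i = 341/8.
Price P = 433 - 2·(1023/8) = 709/4.
Xenon's profit: (709/4 - 92)·(341/8) - 1448 = 2185.7813.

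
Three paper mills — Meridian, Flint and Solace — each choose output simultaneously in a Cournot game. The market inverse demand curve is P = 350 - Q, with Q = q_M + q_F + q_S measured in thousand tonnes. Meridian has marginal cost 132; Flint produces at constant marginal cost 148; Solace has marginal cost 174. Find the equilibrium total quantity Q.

Meridian's profit: π_M = (350 - Q)q_M - (132q_M). Setting ∂π_M/∂q_M = 0: 218 - 2q_M - (q_F + q_S) = 0.
Flint's profit: π_F = (350 - Q)q_F - (148q_F). Setting ∂π_F/∂q_F = 0: 202 - 2q_F - (q_M + q_S) = 0.
Solace's first-order condition: 176 - 2q_S - (q_M + q_F) = 0.
Summing all 3 equations gives 596 − 4Q = 0, hence Q = 149.
Back-substituting: q_M = (218 − 149) = 69, q_F = (202 − 149) = 53, q_S = (176 − 149) = 27.
Total output Q = 69 + 53 + 27 = 149.

149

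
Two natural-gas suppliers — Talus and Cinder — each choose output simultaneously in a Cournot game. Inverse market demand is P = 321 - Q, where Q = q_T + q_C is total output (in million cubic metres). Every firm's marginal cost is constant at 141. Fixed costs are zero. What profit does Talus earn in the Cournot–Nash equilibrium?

3600

A representative firm's profit is π_i = q_i(321 - Q) - 141q_i.
First-order condition (treating rivals' output as given): 180 - 2q_i - q_j = 0.
With identical firms every q_j equals q_i, so q_j = q_i and 180 = 3q_i, giving q_i = 60.
Price P = 321 - 120 = 201.
Talus's profit: (201 - 141)·60 = 3600.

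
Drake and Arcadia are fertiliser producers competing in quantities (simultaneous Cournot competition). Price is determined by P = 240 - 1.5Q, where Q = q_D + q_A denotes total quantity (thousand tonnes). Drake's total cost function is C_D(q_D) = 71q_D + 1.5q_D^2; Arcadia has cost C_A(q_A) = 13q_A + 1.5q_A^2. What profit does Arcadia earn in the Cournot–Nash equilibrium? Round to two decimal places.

3236.27

Drake's profit: π_D = (240 - 1.5Q)q_D - (71q_D + (3/2)q_D²). Setting ∂π_D/∂q_D = 0: 169 - 6q_D - (3/2)(q_A) = 0.
Arcadia's first-order condition: 227 - 6q_A - (3/2)(q_D) = 0.
Best responses: q_D = (169 - (3/2)q_A)/6, q_A = (227 - (3/2)q_D)/6.
Substituting one into the other gives q_D = 898/45 and q_A = 1478/45.
Price P = 240 - (3/2)·(264/5) = 804/5.
Arcadia's profit: (804/5)·(1478/45) - 13·(1478/45) - (3/2)(1478/45)² = 3236.2726.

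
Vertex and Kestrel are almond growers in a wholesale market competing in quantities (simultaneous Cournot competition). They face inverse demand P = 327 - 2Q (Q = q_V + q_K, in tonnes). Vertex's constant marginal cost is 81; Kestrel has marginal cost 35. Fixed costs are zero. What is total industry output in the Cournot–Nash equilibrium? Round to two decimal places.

89.67

Vertex's profit: π_V = (327 - 2Q)q_V - (81q_V). Setting ∂π_V/∂q_V = 0: 246 - 4q_V - 2(q_K) = 0.
Kestrel's profit: π_K = (327 - 2Q)q_K - (35q_K). Setting ∂π_K/∂q_K = 0: 292 - 4q_K - 2(q_V) = 0.
Rearranging gives the reaction functions q_V = (246 - 2q_K)/4 and q_K = (292 - 2q_V)/4.
Solving the pair: q_V = 100/3, q_K = 169/3.
Total output Q = 100/3 + 169/3 = 269/3.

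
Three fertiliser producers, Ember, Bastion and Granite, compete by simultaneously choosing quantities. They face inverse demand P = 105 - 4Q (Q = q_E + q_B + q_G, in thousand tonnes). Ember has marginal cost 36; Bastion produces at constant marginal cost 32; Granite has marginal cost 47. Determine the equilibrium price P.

Ember's profit: π_E = (105 - 4Q)q_E - (36q_E). Setting ∂π_E/∂q_E = 0: 69 - 8q_E - 4(q_B + q_G) = 0.
Bastion's first-order condition: 73 - 8q_B - 4(q_E + q_G) = 0.
Granite's profit: π_G = (105 - 4Q)q_G - (47q_G). Setting ∂π_G/∂q_G = 0: 58 - 8q_G - 4(q_E + q_B) = 0.
Adding the 3 first-order conditions: 200 − 16Q = 0, so Q = 25/2.
Back-substituting: q_E = (69 − 50)/4 = 19/4, q_B = (73 − 50)/4 = 23/4, q_G = (58 − 50)/4 = 2.
Total output Q = 25/2, so price P = 105 - 4·(25/2) = 55.

55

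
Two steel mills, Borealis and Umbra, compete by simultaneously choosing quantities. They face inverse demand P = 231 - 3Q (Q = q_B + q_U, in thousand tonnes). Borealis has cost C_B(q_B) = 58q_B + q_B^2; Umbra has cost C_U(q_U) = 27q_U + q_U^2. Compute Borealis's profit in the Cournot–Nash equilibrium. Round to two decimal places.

788.08

Borealis's profit: π_B = (231 - 3Q)q_B - (58q_B + q_B²). Setting ∂π_B/∂q_B = 0: 173 - 8q_B - 3(q_U) = 0.
Umbra's profit: π_U = (231 - 3Q)q_U - (27q_U + q_U²). Setting ∂π_U/∂q_U = 0: 204 - 8q_U - 3(q_B) = 0.
So q_B = (173 - 3q_U)/8 and q_U = (204 - 3q_B)/8.
Substituting one into the other gives q_B = 772/55 and q_U = 1113/55.
Price P = 231 - 3·(377/11) = 1410/11.
Borealis's profit: (1410/11)·(772/55) - 58·(772/55) - (772/55)² = 788.0780.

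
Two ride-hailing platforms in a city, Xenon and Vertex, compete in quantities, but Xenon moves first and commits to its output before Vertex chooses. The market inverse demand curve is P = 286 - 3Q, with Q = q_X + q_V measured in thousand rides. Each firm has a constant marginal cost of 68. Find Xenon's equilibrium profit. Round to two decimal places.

Solve by backward induction. Given q_X, the follower Vertex maximises π_V = (286 - 3q_X - 3q_V)q_V - 68q_V.
Follower FOC: 218 - 3q_X - 6q_V = 0, so q_V(q_X) = (218 - 3q_X)/6.
Xenon substitutes q_V(q_X) into its own profit: π_X = q_X(286 - 3q_X - (218 - 3q_X)/2) - 68q_X = (177 - (3/2)q_X)q_X - 68q_X.
The leader's first-order condition 109 - 3q_X = 0 yields q_X = 109/3.
Then q_V = (218 - 3·(109/3))/6 = 109/6.
Price P = 286 - 3·(109/2) = 245/2.
Xenon's profit: (245/2 - 68)·(109/3) = 1980.1667.

1980.17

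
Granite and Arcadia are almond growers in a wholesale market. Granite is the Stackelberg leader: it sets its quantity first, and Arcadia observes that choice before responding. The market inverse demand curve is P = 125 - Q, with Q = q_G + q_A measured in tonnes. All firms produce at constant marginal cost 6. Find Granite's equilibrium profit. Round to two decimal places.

Solve by backward induction. Given q_G, the follower Arcadia maximises π_A = (125 - q_G - q_A)q_A - 6q_A.
Setting the follower's marginal profit to zero, 119 - q_G - 2q_A = 0, i.e. q_A = (119 - q_G)/2.
The leader anticipates this reaction. Substituting into P = 125 - Q gives P = 131/2 - (1/2)q_G, so π_G = (131/2 - (1/2)q_G)q_G - 6q_G.
The leader's first-order condition 119/2 - q_G = 0 yields q_G = 119/2.
Then q_A = (119 - 119/2)/2 = 119/4.
Price P = 125 - 357/4 = 143/4.
Granite's profit: (143/4 - 6)·(119/2) = 1770.1250.

1770.13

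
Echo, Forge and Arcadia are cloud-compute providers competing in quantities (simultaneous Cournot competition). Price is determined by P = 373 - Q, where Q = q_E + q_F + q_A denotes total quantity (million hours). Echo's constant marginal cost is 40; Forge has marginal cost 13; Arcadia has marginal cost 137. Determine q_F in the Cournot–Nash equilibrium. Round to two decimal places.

127.75

Echo's profit: π_E = (373 - Q)q_E - (40q_E). Setting ∂π_E/∂q_E = 0: 333 - 2q_E - (q_F + q_A) = 0.
Forge's first-order condition: 360 - 2q_F - (q_E + q_A) = 0.
Arcadia's profit: π_A = (373 - Q)q_A - (137q_A). Setting ∂π_A/∂q_A = 0: 236 - 2q_A - (q_E + q_F) = 0.
Adding the 3 conditions: 929 − 2Q − 2Q = 0, i.e. Q = 929/4.
Back-substituting: q_E = (333 − 929/4) = 403/4, q_F = (360 − 929/4) = 511/4, q_A = (236 − 929/4) = 15/4.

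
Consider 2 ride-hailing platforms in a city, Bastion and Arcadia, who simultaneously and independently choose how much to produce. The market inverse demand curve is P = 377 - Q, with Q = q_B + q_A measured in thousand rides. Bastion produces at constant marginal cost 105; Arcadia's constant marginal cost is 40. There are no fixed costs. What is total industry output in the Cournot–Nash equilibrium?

Bastion's profit: π_B = (377 - Q)q_B - (105q_B). Setting ∂π_B/∂q_B = 0: 272 - 2q_B - (q_A) = 0.
Arcadia's first-order condition: 337 - 2q_A - (q_B) = 0.
Best responses: q_B = (272 - q_A)/2, q_A = (337 - q_B)/2.
Substituting one into the other gives q_B = 69 and q_A = 134.
Total output Q = 69 + 134 = 203.

203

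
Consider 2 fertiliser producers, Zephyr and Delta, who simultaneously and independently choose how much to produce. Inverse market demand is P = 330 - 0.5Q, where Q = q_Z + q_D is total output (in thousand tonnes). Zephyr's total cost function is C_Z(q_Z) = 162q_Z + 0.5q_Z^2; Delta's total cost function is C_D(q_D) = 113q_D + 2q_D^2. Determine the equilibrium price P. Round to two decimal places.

Zephyr's profit: π_Z = (330 - 0.5Q)q_Z - (162q_Z + (1/2)q_Z²). Setting ∂π_Z/∂q_Z = 0: 168 - 2q_Z - (1/2)(q_D) = 0.
Delta's first-order condition: 217 - 5q_D - (1/2)(q_Z) = 0.
So q_Z = (168 - (1/2)q_D)/2 and q_D = (217 - (1/2)q_Z)/5.
Substituting one into the other gives q_Z = 75.0256 and q_D = 1400/39.
Total output Q = 1442/13, so price P = 330 - (1/2)·(1442/13) = 274.5385.

274.54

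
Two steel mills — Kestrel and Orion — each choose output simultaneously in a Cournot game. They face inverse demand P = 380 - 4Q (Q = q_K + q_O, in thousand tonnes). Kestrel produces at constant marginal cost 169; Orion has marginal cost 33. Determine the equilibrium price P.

194

Kestrel's profit: π_K = (380 - 4Q)q_K - (169q_K). Setting ∂π_K/∂q_K = 0: 211 - 8q_K - 4(q_O) = 0.
Orion's profit: π_O = (380 - 4Q)q_O - (33q_O). Setting ∂π_O/∂q_O = 0: 347 - 8q_O - 4(q_K) = 0.
So q_K = (211 - 4q_O)/8 and q_O = (347 - 4q_K)/8.
Substituting one into the other gives q_K = 25/4 and q_O = 161/4.
Total output Q = 93/2, so price P = 380 - 4·(93/2) = 194.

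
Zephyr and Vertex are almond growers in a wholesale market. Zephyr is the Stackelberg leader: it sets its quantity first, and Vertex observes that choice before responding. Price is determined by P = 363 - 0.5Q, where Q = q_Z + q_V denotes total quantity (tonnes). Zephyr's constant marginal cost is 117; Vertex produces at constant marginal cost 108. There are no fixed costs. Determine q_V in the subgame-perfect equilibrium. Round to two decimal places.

136.50

The follower Vertex best-responds to any q_Z: π_V = (363 - 0.5Q)q_V - 108q_V.
Setting the follower's marginal profit to zero, 255 - (1/2)q_Z - q_V = 0, i.e. q_V = (255 - (1/2)q_Z).
Zephyr substitutes q_V(q_Z) into its own profit: π_Z = q_Z(363 - (1/2)q_Z - (255 - (1/2)q_Z)/2) - 117q_Z = (471/2 - (1/4)q_Z)q_Z - 117q_Z.
The leader's first-order condition 237/2 - (1/2)q_Z = 0 yields q_Z = 237.
Then q_V = (255 - (1/2)·237) = 273/2.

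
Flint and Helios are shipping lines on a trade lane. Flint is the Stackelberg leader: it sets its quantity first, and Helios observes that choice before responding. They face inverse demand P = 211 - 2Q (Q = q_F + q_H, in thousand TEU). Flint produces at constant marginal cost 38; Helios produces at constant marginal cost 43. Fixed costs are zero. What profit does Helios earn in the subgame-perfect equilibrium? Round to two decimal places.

780.13

Solve by backward induction. Given q_F, the follower Helios maximises π_H = (211 - 2q_F - 2q_H)q_H - 43q_H.
Follower FOC: 168 - 2q_F - 4q_H = 0, so q_H(q_F) = (168 - 2q_F)/4.
Flint substitutes q_H(q_F) into its own profit: π_F = q_F(211 - 2q_F - (168 - 2q_F)/2) - 38q_F = (127 - q_F)q_F - 38q_F.
Leader FOC: 89 - 2q_F = 0, so q_F = 89/2.
Then q_H = (168 - 2·(89/2))/4 = 79/4.
Price P = 211 - 2·(257/4) = 165/2.
Helios's profit: (165/2 - 43)·(79/4) = 780.1250.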